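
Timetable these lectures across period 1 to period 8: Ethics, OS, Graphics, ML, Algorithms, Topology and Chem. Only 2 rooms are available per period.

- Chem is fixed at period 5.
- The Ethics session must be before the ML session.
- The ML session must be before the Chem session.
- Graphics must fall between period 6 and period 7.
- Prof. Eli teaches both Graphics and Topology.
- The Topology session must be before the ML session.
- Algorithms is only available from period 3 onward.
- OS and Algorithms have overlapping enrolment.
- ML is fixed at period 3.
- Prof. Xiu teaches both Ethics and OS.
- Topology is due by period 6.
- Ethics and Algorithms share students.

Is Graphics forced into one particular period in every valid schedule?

No

Graphics can be period 6 (e.g. Topology=period 1; OS=period 2; Ethics=period 1; ML=period 3; Chem=period 5; Graphics=period 6; Algorithms=period 3) or period 7 (e.g. Graphics in period 7; Algorithms in period 3; ML in period 3; OS in period 2; Ethics in period 1; Topology in period 1; Chem in period 5).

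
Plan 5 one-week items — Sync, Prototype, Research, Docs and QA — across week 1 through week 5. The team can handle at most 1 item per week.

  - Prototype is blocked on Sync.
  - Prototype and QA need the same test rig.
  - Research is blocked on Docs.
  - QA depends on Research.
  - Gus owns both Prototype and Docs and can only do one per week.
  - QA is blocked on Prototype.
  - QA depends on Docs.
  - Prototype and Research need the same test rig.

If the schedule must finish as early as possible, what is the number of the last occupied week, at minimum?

The precedence chain requires at least 3 distinct weeks.
With at most 1 per week and 5 work items, at least 5 weeks are needed.
5 works (last occupied week: week 5): for example QA in week 5; Docs in week 3; Sync in week 1; Research in week 4; Prototype in week 2.

5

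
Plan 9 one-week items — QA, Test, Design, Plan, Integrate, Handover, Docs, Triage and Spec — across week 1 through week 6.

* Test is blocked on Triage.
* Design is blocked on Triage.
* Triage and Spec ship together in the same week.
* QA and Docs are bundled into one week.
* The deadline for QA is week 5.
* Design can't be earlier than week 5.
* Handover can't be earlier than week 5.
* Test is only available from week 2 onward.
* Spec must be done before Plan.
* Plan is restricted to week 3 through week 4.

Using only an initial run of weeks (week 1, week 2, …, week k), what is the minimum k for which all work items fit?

The precedence chain requires at least 2 distinct weeks.
Design can't be placed before week 5, so the schedule must run through at least week 5.
5 works (last occupied week: week 5): for example Integrate=week 1, QA=week 1, Test=week 2, Plan=week 3, Handover=week 5, Docs=week 1, Design=week 5, Triage=week 1, Spec=week 1.

5 weeks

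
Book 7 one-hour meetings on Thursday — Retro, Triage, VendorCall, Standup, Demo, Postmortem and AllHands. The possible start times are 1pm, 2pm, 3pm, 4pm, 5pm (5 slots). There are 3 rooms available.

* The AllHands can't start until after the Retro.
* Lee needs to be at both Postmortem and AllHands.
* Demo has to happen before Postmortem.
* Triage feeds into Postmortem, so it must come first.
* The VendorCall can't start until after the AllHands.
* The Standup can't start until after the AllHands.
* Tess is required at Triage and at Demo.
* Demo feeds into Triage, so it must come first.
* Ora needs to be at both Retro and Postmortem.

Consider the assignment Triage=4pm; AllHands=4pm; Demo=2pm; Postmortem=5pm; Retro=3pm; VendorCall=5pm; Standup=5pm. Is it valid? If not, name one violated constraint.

Ora needs to be at both Retro and Postmortem — holds.
The AllHands can't start until after the Retro — holds.
The VendorCall can't start until after the AllHands — holds.
The Standup can't start until after the AllHands — holds.
Tess is required at Triage and at Demo — holds.
Demo feeds into Triage, so it must come first — holds.
Triage feeds into Postmortem, so it must come first — holds.
There are 3 rooms available — holds.
Demo has to happen before Postmortem — holds.
Lee needs to be at both Postmortem and AllHands — holds.

Valid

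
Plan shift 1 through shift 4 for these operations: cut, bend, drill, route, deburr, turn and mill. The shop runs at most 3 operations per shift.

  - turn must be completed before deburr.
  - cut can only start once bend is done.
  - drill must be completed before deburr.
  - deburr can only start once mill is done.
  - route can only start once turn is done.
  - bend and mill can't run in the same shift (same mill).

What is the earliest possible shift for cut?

shift 2

Precedence pushes cut to at least shift 2.
cut at shift 2 is achievable: drill in shift 1, deburr in shift 3, cut in shift 2, bend in shift 1, route in shift 2, mill in shift 2, turn in shift 1.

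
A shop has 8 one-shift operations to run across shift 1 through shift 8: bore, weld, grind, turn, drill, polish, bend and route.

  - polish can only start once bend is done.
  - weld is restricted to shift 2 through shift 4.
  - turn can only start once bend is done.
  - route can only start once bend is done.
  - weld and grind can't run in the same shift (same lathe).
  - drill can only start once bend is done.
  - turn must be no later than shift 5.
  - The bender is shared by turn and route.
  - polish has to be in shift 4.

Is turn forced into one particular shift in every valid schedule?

turn can be shift 2 (e.g. turn -> shift 2, bend -> shift 1, grind -> shift 1, route -> shift 3, polish -> shift 4, drill -> shift 2, weld -> shift 2, bore -> shift 1) or shift 3 (e.g. bore -> shift 1; route -> shift 2; bend -> shift 1; weld -> shift 2; drill -> shift 2; turn -> shift 3; grind -> shift 1; polish -> shift 4).

No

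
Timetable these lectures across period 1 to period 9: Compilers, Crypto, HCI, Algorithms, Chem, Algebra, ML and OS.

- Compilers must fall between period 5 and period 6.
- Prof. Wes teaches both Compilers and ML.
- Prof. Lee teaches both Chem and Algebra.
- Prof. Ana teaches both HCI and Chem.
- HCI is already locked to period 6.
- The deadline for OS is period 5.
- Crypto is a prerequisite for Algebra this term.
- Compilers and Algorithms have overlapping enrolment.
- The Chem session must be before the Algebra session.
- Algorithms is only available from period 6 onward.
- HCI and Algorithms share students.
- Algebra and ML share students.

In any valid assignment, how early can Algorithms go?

Algorithms is available from period 6.
Algorithms at period 7 is achievable: Algorithms in period 7, OS in period 1, Compilers in period 5, Chem in period 1, Algebra in period 2, HCI in period 6, Crypto in period 1, ML in period 1.
Nothing earlier works — the conflict constraints rule out every period before period 7.

period 7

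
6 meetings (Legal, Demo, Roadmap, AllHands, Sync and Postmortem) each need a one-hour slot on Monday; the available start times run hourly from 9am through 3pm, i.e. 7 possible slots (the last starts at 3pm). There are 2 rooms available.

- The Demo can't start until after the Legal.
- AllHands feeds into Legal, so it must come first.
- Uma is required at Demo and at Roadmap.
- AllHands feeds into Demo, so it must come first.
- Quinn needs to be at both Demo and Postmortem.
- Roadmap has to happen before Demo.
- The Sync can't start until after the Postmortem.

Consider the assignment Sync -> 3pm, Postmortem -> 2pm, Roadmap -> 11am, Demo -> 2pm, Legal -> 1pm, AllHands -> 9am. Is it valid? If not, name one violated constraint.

The Demo can't start until after the Legal — holds.
Quinn needs to be at both Demo and Postmortem — violated.
The Sync can't start until after the Postmortem — holds.
Uma is required at Demo and at Roadmap — holds.
AllHands feeds into Legal, so it must come first — holds.
There are 2 rooms available — holds.
Roadmap has to happen before Demo — holds.
AllHands feeds into Demo, so it must come first — holds.

No — it violates: Quinn needs to be at both Demo and Postmortem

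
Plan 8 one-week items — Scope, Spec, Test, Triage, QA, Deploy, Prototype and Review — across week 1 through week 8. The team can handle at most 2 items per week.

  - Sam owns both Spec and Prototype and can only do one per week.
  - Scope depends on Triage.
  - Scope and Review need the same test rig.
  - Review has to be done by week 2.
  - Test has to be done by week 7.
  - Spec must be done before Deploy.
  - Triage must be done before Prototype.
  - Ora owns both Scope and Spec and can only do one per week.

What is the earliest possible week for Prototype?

week 2

Precedence pushes Prototype to at least week 2.
Prototype at week 2 is achievable: Deploy in week 5, Test in week 2, Scope in week 3, Triage in week 1, QA in week 3, Review in week 1, Spec in week 4, Prototype in week 2.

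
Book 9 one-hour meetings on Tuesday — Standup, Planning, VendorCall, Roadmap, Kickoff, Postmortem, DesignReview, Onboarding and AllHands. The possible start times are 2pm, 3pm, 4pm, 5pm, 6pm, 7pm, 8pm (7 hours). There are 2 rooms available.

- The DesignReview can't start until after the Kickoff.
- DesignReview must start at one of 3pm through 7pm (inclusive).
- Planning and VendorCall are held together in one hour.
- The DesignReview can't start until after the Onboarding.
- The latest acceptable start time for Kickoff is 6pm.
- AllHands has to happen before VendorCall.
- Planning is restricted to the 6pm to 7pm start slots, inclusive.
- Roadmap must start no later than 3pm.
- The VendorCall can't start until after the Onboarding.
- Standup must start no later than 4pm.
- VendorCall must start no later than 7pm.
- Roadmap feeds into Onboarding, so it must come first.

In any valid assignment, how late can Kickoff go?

5pm

Kickoff's own window allows nothing later than 6pm.
Kickoff at 5pm is achievable: Kickoff in 5pm, Standup in 2pm, AllHands in 3pm, Postmortem in 4pm, VendorCall in 6pm, Roadmap in 2pm, Planning in 6pm, Onboarding in 3pm, DesignReview in 7pm.
Nothing later works — the capacity limit rule out every hour after 5pm.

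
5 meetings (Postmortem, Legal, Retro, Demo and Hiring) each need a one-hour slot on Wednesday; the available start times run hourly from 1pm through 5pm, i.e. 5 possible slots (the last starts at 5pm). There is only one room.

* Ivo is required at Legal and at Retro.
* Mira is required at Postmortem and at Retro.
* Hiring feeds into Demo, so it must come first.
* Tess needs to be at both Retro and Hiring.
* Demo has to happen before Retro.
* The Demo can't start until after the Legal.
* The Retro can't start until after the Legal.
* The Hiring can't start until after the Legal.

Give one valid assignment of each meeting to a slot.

Postmortem=5pm; Demo=3pm; Hiring=2pm; Legal=1pm; Retro=4pm

Checking: Legal(1pm) before Demo(3pm); Legal(1pm) before Hiring(2pm); Legal(1pm) before Retro(4pm); Hiring(2pm) before Demo(3pm); Demo(3pm) before Retro(4pm); Legal(1pm) != Retro(4pm); Retro(4pm) != Hiring(2pm); Postmortem(5pm) != Retro(4pm); max 1 per slot (cap 1).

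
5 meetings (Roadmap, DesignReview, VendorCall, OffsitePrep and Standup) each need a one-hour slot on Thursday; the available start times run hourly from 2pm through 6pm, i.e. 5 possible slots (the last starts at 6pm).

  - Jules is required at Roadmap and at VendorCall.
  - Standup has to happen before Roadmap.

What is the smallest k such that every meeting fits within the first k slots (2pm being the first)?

The precedence chain requires at least 2 distinct slots.
2 works (last occupied slot: 3pm): for example DesignReview in 2pm, VendorCall in 2pm, Roadmap in 3pm, OffsitePrep in 2pm, Standup in 2pm.

2 slots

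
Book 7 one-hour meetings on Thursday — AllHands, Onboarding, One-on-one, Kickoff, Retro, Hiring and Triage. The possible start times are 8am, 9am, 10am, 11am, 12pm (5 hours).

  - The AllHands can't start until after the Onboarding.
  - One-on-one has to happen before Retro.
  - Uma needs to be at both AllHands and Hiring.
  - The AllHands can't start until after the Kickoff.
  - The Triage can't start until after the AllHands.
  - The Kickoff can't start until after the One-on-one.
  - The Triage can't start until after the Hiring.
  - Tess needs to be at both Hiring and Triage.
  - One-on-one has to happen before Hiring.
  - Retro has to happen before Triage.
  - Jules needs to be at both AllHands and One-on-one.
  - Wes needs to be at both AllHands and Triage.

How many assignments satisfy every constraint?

58

Splitting on AllHands: it can be 10am (16), 11am (42). Listing each branch's schedules as (Onboarding, One-on-one, Kickoff, Retro, Hiring, Triage):
AllHands=10am: (8am,8am,9am,9am,9am,11am) (8am,8am,9am,9am,9am,12pm) (8am,8am,9am,9am,11am,12pm) (8am,8am,9am,10am,9am,11am) (8am,8am,9am,10am,9am,12pm) (8am,8am,9am,10am,11am,12pm) (8am,8am,9am,11am,9am,12pm) (8am,8am,9am,11am,11am,12pm) (9am,8am,9am,9am,9am,11am) (9am,8am,9am,9am,9am,12pm) (9am,8am,9am,9am,11am,12pm) (9am,8am,9am,10am,9am,11am) (9am,8am,9am,10am,9am,12pm) (9am,8am,9am,10am,11am,12pm) (9am,8am,9am,11am,9am,12pm) (9am,8am,9am,11am,11am,12pm) — 16.
AllHands=11am: (8am,8am,9am,9am,9am,12pm) (8am,8am,9am,9am,10am,12pm) (8am,8am,9am,10am,9am,12pm) (8am,8am,9am,10am,10am,12pm) (8am,8am,9am,11am,9am,12pm) (8am,8am,9am,11am,10am,12pm) (8am,8am,10am,9am,9am,12pm) (8am,8am,10am,9am,10am,12pm) (8am,8am,10am,10am,9am,12pm) (8am,8am,10am,10am,10am,12pm) (8am,8am,10am,11am,9am,12pm) (8am,8am,10am,11am,10am,12pm) (8am,9am,10am,10am,10am,12pm) (8am,9am,10am,11am,10am,12pm) (9am,8am,9am,9am,9am,12pm) (9am,8am,9am,9am,10am,12pm) (9am,8am,9am,10am,9am,12pm) (9am,8am,9am,10am,10am,12pm) (9am,8am,9am,11am,9am,12pm) (9am,8am,9am,11am,10am,12pm) (9am,8am,10am,9am,9am,12pm) (9am,8am,10am,9am,10am,12pm) (9am,8am,10am,10am,9am,12pm) (9am,8am,10am,10am,10am,12pm) (9am,8am,10am,11am,9am,12pm) (9am,8am,10am,11am,10am,12pm) (9am,9am,10am,10am,10am,12pm) (9am,9am,10am,11am,10am,12pm) (10am,8am,9am,9am,9am,12pm) (10am,8am,9am,9am,10am,12pm) (10am,8am,9am,10am,9am,12pm) (10am,8am,9am,10am,10am,12pm) (10am,8am,9am,11am,9am,12pm) (10am,8am,9am,11am,10am,12pm) (10am,8am,10am,9am,9am,12pm) (10am,8am,10am,9am,10am,12pm) (10am,8am,10am,10am,9am,12pm) (10am,8am,10am,10am,10am,12pm) (10am,8am,10am,11am,9am,12pm) (10am,8am,10am,11am,10am,12pm) (10am,9am,10am,10am,10am,12pm) (10am,9am,10am,11am,10am,12pm) — 42.
Summing: 16 + 42 = 58.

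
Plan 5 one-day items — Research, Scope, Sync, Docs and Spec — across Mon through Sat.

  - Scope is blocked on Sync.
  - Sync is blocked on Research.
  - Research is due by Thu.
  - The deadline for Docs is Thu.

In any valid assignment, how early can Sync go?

Tue

Precedence pushes Sync to at least Tue; downstream work caps Sync at Fri.
Sync at Tue is achievable: Research=Mon; Spec=Mon; Scope=Wed; Sync=Tue; Docs=Mon.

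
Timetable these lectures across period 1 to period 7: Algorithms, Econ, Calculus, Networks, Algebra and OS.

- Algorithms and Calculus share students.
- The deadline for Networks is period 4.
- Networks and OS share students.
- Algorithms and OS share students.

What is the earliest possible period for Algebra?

period 1

Algebra at period 1 is achievable: Algorithms in period 1, Algebra in period 1, Networks in period 1, Calculus in period 2, Econ in period 1, OS in period 2.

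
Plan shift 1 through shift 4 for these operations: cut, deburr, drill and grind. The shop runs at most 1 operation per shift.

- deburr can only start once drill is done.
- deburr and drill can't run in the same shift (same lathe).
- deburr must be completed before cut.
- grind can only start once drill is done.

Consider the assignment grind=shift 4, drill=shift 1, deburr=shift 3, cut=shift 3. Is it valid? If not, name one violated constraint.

No. The shop runs at most 1 operation per shift is not satisfied.

deburr and drill can't run in the same shift (same lathe) — holds.
The shop runs at most 1 operation per shift — violated.
deburr can only start once drill is done — holds.
grind can only start once drill is done — holds.
deburr must be completed before cut — violated.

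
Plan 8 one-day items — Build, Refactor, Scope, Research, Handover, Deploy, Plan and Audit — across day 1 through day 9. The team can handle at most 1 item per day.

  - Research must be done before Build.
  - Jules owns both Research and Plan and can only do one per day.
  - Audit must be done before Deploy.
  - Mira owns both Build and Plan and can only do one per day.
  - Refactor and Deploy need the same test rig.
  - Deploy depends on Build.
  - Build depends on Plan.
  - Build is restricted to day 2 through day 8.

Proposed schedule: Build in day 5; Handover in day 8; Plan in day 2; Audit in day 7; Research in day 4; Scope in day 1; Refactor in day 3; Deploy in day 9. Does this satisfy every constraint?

Build depends on Plan — holds.
The team can handle at most 1 item per day — holds.
Build is restricted to day 2 through day 8 — holds.
Research must be done before Build — holds.
Deploy depends on Build — holds.
Audit must be done before Deploy — holds.
Jules owns both Research and Plan and can only do one per day — holds.
Refactor and Deploy need the same test rig — holds.
Mira owns both Build and Plan and can only do one per day — holds.

Yes, all constraints hold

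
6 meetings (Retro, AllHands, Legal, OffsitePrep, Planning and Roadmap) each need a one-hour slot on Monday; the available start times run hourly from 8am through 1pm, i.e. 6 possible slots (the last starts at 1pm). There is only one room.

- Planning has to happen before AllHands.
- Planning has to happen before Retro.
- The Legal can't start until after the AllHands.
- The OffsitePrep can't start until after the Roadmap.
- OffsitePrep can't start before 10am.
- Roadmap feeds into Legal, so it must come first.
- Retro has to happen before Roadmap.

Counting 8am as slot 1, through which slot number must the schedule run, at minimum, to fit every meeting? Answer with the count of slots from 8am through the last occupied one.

6 slots

The precedence chain requires at least 4 distinct slots.
With at most 1 per slot and 6 meetings, at least 6 slots are needed.
6 works (last occupied slot: 1pm): for example OffsitePrep in 11am, AllHands in 12pm, Legal in 1pm, Retro in 9am, Roadmap in 10am, Planning in 8am.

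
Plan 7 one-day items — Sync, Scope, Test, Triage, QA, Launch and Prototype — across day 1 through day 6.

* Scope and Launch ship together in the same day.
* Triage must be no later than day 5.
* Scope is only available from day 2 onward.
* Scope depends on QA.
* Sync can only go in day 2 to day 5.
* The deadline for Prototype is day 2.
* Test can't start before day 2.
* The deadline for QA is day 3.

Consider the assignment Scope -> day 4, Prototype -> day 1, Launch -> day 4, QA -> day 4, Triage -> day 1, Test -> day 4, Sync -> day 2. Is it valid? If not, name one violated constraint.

Sync can only go in day 2 to day 5 — holds.
Test can't start before day 2 — holds.
Scope depends on QA — violated.
The deadline for QA is day 3 — violated.
Scope and Launch ship together in the same day — holds.
The deadline for Prototype is day 2 — holds.
Triage must be no later than day 5 — holds.
Scope is only available from day 2 onward — holds.

No — it violates: The deadline for QA is day 3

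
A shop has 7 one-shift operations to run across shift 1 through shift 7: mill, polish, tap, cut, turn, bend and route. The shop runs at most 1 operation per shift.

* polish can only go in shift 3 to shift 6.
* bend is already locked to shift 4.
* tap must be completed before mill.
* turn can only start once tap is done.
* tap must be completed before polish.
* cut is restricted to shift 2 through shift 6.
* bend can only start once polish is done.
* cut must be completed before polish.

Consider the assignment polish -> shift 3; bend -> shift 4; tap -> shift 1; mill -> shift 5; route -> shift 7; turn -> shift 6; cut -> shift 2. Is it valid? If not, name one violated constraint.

cut must be completed before polish — holds.
The shop runs at most 1 operation per shift — holds.
tap must be completed before mill — holds.
bend is already locked to shift 4 — holds.
cut is restricted to shift 2 through shift 6 — holds.
polish can only go in shift 3 to shift 6 — holds.
bend can only start once polish is done — holds.
turn can only start once tap is done — holds.
tap must be completed before polish — holds.

Valid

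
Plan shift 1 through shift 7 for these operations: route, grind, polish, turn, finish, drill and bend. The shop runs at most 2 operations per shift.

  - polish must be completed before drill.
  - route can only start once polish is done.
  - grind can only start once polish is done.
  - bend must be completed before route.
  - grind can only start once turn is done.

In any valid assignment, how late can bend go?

Downstream work caps bend at shift 6.
bend at shift 6 is achievable: bend -> shift 6; route -> shift 7; grind -> shift 2; turn -> shift 1; polish -> shift 1; drill -> shift 2; finish -> shift 3.

shift 6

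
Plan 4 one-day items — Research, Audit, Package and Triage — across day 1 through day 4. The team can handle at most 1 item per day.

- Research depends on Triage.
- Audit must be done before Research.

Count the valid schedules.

Splitting on Research: it can be day 3 (2), day 4 (6). Listing each branch's schedules as (Audit, Package, Triage) by day number:
Research=day 3: (1,4,2) (2,4,1) — 2.
Research=day 4: (1,2,3) (1,3,2) (2,1,3) (2,3,1) (3,1,2) (3,2,1) — 6.
Summing: 2 + 6 = 8.

8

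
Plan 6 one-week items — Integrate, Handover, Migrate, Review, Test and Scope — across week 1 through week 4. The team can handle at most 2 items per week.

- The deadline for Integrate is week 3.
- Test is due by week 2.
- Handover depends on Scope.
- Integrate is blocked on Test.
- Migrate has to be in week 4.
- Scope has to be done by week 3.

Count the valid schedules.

Splitting on Integrate: it can be week 2 (15), week 3 (30). Listing each branch's schedules as (Handover, Migrate, Review, Test, Scope) by week number:
Integrate=week 2: (2,4,3,1,1) (2,4,4,1,1) (3,4,1,1,2) (3,4,2,1,1) (3,4,3,1,1) (3,4,3,1,2) (3,4,4,1,1) (3,4,4,1,2) (4,4,1,1,2) (4,4,1,1,3) (4,4,2,1,1) (4,4,2,1,3) (4,4,3,1,1) (4,4,3,1,2) (4,4,3,1,3) — 15.
Integrate=week 3: (2,4,1,2,1) (2,4,2,1,1) (2,4,3,1,1) (2,4,3,2,1) (2,4,4,1,1) (2,4,4,2,1) (3,4,1,1,2) (3,4,1,2,1) (3,4,1,2,2) (3,4,2,1,1) (3,4,2,1,2) (3,4,2,2,1) (3,4,4,1,1) (3,4,4,1,2) (3,4,4,2,1) (3,4,4,2,2) (4,4,1,1,2) (4,4,1,1,3) (4,4,1,2,1) (4,4,1,2,2) (4,4,1,2,3) (4,4,2,1,1) (4,4,2,1,2) (4,4,2,1,3) (4,4,2,2,1) (4,4,2,2,3) (4,4,3,1,1) (4,4,3,1,2) (4,4,3,2,1) (4,4,3,2,2) — 30.
Summing: 15 + 30 = 45.

45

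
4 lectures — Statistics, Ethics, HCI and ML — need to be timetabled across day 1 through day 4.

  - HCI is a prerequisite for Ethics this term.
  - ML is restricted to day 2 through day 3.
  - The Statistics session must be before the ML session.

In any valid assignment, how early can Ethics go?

Precedence pushes Ethics to at least day 2.
Ethics at day 2 is achievable: Ethics in day 2; ML in day 2; HCI in day 1; Statistics in day 1.

day 2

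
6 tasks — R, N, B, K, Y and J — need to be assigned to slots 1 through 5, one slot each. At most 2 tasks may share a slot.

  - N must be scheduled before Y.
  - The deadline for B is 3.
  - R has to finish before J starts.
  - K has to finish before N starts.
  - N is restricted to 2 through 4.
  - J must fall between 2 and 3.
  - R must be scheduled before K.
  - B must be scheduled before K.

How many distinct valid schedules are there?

Splitting on R: it can be 1 (10), 2 (2). Listing each branch's schedules as (N, B, K, Y, J):
R=1: (3,1,2,4,2) (3,1,2,4,3) (3,1,2,5,2) (3,1,2,5,3) (4,1,2,5,2) (4,1,2,5,3) (4,1,3,5,2) (4,1,3,5,3) (4,2,3,5,2) (4,2,3,5,3) — 10.
R=2: (4,1,3,5,3) (4,2,3,5,3) — 2.
Summing: 10 + 2 = 12.

12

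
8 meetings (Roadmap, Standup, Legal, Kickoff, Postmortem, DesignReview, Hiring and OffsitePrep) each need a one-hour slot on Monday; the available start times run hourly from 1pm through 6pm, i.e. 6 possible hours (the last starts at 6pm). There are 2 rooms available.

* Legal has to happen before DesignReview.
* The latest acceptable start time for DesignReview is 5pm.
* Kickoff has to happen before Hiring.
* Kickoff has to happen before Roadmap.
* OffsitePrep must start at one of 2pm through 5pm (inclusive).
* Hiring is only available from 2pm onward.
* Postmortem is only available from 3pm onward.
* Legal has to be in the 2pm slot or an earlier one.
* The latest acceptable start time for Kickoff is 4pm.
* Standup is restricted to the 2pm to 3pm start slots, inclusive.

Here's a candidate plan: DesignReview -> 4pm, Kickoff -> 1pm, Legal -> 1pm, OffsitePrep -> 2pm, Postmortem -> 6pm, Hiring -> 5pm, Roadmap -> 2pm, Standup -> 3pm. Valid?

Kickoff has to happen before Hiring — holds.
Legal has to happen before DesignReview — holds.
Legal has to be in the 2pm slot or an earlier one — holds.
The latest acceptable start time for Kickoff is 4pm — holds.
There are 2 rooms available — holds.
Standup is restricted to the 2pm to 3pm start slots, inclusive — holds.
The latest acceptable start time for DesignReview is 5pm — holds.
OffsitePrep must start at one of 2pm through 5pm (inclusive) — holds.
Postmortem is only available from 3pm onward — holds.
Hiring is only available from 2pm onward — holds.
Kickoff has to happen before Roadmap — holds.

Yes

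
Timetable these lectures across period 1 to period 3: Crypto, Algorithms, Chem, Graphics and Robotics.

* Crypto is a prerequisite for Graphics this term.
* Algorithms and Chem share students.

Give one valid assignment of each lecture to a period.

Graphics=period 2; Algorithms=period 1; Robotics=period 1; Crypto=period 1; Chem=period 2

Checking: Crypto(period 1) before Graphics(period 2); Algorithms(period 1) != Chem(period 2).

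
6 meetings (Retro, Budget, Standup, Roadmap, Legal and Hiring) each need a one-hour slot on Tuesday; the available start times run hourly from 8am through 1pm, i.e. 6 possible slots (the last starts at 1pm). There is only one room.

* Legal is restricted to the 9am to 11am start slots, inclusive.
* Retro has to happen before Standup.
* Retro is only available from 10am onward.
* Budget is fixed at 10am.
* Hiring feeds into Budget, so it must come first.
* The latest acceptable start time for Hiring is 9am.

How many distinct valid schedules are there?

Splitting on Retro: it can be 11am (2), 12pm (3). Listing each branch's schedules as (Budget, Standup, Roadmap, Legal, Hiring):
Retro=11am: (10am,12pm,1pm,9am,8am) (10am,1pm,12pm,9am,8am) — 2.
Retro=12pm: (10am,1pm,8am,11am,9am) (10am,1pm,9am,11am,8am) (10am,1pm,11am,9am,8am) — 3.
Summing: 2 + 3 = 5.

5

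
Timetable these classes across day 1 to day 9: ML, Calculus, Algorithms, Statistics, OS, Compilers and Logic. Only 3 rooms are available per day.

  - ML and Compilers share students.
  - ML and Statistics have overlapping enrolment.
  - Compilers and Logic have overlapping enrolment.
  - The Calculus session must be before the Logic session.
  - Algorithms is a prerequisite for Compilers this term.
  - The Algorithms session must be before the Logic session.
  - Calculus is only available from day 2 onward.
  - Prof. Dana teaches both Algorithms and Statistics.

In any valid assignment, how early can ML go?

day 1

ML at day 1 is achievable: Algorithms=day 1, Statistics=day 2, Logic=day 3, ML=day 1, Calculus=day 2, OS=day 1, Compilers=day 2.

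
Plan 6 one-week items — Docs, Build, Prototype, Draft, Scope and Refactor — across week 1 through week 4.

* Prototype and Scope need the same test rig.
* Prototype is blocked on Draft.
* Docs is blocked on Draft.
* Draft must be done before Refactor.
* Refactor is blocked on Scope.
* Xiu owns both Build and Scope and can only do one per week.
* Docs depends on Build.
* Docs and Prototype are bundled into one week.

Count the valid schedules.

38

Splitting on Docs: it can be week 2 (1), week 3 (9), week 4 (28). Listing each branch's schedules as (Build, Prototype, Draft, Scope, Refactor) by week number:
Docs=week 2: (1,2,1,3,4) — 1.
Docs=week 3: (1,3,1,2,3) (1,3,1,2,4) (1,3,2,2,3) (1,3,2,2,4) (2,3,1,1,2) (2,3,1,1,3) (2,3,1,1,4) (2,3,2,1,3) (2,3,2,1,4) — 9.
Docs=week 4: (1,4,1,2,3) (1,4,1,2,4) (1,4,1,3,4) (1,4,2,2,3) (1,4,2,2,4) (1,4,2,3,4) (1,4,3,2,4) (1,4,3,3,4) (2,4,1,1,2) (2,4,1,1,3) (2,4,1,1,4) (2,4,1,3,4) (2,4,2,1,3) (2,4,2,1,4) (2,4,2,3,4) (2,4,3,1,4) (2,4,3,3,4) (3,4,1,1,2) (3,4,1,1,3) (3,4,1,1,4) (3,4,1,2,3) (3,4,1,2,4) (3,4,2,1,3) (3,4,2,1,4) (3,4,2,2,3) (3,4,2,2,4) (3,4,3,1,4) (3,4,3,2,4) — 28.
Summing: 1 + 9 + 28 = 38.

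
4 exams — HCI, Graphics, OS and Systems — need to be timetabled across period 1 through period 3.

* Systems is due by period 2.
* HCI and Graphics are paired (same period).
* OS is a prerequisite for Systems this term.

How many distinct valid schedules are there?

3

Enumerating: Systems=period 2, Graphics=period 1, HCI=period 1, OS=period 1 | HCI=period 2, Graphics=period 2, OS=period 1, Systems=period 2 | HCI in period 3; OS in period 1; Graphics in period 3; Systems in period 2.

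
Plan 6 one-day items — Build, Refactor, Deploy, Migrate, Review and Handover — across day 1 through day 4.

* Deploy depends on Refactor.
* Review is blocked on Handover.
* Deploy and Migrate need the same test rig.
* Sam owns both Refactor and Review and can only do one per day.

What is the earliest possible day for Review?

day 2

Precedence pushes Review to at least day 2.
Review at day 2 is achievable: Review in day 2, Refactor in day 1, Build in day 1, Handover in day 1, Migrate in day 1, Deploy in day 2.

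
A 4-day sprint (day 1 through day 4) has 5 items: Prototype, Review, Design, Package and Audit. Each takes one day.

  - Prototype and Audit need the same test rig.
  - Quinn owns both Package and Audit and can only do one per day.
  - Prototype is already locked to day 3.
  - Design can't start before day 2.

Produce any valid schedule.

Prototype=day 3; Review=day 1; Design=day 2; Package=day 1; Audit=day 2

Checking: Package(day 1) != Audit(day 2); Prototype(day 3) != Audit(day 2); Design=day 2 in [day 2,day 4]; Prototype=day 3 in [day 3,day 3].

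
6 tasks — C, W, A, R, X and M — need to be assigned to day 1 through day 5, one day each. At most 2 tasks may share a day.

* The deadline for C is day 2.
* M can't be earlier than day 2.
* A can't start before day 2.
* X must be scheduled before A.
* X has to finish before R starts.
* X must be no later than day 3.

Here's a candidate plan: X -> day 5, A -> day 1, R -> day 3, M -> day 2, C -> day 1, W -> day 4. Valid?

X must be scheduled before A — violated.
At most 2 tasks may share a day — holds.
X has to finish before R starts — violated.
A can't start before day 2 — violated.
M can't be earlier than day 2 — holds.
X must be no later than day 3 — violated.
The deadline for C is day 2 — holds.

No. X must be scheduled before A is not satisfied.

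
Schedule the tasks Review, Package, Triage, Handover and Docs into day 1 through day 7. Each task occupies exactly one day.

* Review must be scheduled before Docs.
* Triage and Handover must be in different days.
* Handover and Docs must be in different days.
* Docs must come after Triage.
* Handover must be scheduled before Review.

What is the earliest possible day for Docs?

day 3

Precedence pushes Docs to at least day 3.
Docs at day 3 is achievable: Triage=day 2; Review=day 2; Package=day 1; Docs=day 3; Handover=day 1.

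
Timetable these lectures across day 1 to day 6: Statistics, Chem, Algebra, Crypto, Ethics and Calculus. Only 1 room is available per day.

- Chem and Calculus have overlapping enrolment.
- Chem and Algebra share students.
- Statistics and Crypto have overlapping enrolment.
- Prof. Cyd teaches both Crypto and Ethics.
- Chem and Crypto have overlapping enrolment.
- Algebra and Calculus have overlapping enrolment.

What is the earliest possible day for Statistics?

Statistics at day 1 is achievable: Statistics in day 1, Chem in day 2, Algebra in day 3, Crypto in day 4, Calculus in day 6, Ethics in day 5.

day 1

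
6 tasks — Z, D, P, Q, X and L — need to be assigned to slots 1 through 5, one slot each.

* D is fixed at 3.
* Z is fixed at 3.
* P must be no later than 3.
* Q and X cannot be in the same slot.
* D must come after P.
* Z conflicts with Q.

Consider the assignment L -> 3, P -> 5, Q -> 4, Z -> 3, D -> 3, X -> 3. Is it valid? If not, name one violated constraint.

P must be no later than 3 — violated.
Q and X cannot be in the same slot — holds.
D must come after P — violated.
Z is fixed at 3 — holds.
Z conflicts with Q — holds.
D is fixed at 3 — holds.

No. P must be no later than 3 is not satisfied.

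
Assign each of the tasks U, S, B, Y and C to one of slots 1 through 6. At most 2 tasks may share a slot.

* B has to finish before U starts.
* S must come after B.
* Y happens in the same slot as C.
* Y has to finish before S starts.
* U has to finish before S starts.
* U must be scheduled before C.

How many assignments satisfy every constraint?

Splitting on U: it can be 2 (6), 3 (6), 4 (3). Listing each branch's schedules as (S, B, Y, C):
U=2: (4,1,3,3) (5,1,3,3) (5,1,4,4) (6,1,3,3) (6,1,4,4) (6,1,5,5) — 6.
U=3: (5,1,4,4) (5,2,4,4) (6,1,4,4) (6,1,5,5) (6,2,4,4) (6,2,5,5) — 6.
U=4: (6,1,5,5) (6,2,5,5) (6,3,5,5) — 3.
Summing: 6 + 6 + 3 = 15.

15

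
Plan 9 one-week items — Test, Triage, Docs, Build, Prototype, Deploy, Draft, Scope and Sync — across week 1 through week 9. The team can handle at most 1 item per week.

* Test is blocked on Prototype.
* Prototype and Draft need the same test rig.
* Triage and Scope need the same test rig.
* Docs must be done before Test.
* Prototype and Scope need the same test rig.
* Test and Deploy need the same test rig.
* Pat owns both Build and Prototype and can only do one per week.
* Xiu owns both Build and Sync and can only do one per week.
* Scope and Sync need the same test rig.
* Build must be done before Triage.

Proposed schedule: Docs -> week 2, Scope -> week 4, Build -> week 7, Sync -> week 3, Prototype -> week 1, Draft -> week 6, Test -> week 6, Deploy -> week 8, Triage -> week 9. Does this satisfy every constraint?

Xiu owns both Build and Sync and can only do one per week — holds.
Pat owns both Build and Prototype and can only do one per week — holds.
The team can handle at most 1 item per week — violated.
Scope and Sync need the same test rig — holds.
Triage and Scope need the same test rig — holds.
Prototype and Draft need the same test rig — holds.
Test and Deploy need the same test rig — holds.
Test is blocked on Prototype — holds.
Prototype and Scope need the same test rig — holds.
Build must be done before Triage — holds.
Docs must be done before Test — holds.

No — it violates: The team can handle at most 1 item per week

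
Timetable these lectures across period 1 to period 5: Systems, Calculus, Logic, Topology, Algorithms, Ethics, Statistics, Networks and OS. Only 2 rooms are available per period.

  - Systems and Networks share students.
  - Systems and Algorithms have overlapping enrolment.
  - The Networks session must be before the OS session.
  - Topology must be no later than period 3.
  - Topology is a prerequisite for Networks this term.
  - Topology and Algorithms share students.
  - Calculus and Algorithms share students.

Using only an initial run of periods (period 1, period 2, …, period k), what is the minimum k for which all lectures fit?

5

The precedence chain requires at least 3 distinct periods.
With at most 2 per period and 9 lectures, at least 5 periods are needed.
5 works (last occupied period: period 5): for example OS in period 3; Ethics in period 4; Networks in period 2; Statistics in period 5; Systems in period 1; Calculus in period 2; Logic in period 3; Algorithms in period 4; Topology in period 1.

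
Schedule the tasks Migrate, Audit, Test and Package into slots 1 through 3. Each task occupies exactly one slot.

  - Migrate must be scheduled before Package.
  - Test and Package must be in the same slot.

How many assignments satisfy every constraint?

9

Splitting on Migrate: it can be 1 (6), 2 (3). Listing each branch's schedules as (Audit, Test, Package):
Migrate=1: (1,2,2) (1,3,3) (2,2,2) (2,3,3) (3,2,2) (3,3,3) — 6.
Migrate=2: (1,3,3) (2,3,3) (3,3,3) — 3.
Summing: 6 + 3 = 9.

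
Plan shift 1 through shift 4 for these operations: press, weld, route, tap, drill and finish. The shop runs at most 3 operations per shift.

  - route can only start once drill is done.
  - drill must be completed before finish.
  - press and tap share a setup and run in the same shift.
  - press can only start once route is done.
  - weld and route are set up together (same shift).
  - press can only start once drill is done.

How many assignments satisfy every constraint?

Splitting on press: it can be shift 3 (3), shift 4 (8). Listing each branch's schedules as (weld, route, tap, drill, finish) by shift number:
press=shift 3: (2,2,3,1,2) (2,2,3,1,3) (2,2,3,1,4) — 3.
press=shift 4: (2,2,4,1,2) (2,2,4,1,3) (2,2,4,1,4) (3,3,4,1,2) (3,3,4,1,3) (3,3,4,1,4) (3,3,4,2,3) (3,3,4,2,4) — 8.
Summing: 3 + 8 = 11.

11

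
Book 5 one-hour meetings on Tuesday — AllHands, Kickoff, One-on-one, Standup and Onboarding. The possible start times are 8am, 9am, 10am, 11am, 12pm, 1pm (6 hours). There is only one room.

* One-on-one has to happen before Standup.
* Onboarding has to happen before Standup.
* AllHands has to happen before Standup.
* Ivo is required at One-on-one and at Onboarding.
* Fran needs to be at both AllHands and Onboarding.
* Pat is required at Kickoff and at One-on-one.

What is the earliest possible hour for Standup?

Precedence pushes Standup to at least 9am.
Standup at 11am is achievable: AllHands=8am, One-on-one=9am, Kickoff=12pm, Standup=11am, Onboarding=10am.
Nothing earlier works — the conflict and capacity constraints rule out every hour before 11am.

11am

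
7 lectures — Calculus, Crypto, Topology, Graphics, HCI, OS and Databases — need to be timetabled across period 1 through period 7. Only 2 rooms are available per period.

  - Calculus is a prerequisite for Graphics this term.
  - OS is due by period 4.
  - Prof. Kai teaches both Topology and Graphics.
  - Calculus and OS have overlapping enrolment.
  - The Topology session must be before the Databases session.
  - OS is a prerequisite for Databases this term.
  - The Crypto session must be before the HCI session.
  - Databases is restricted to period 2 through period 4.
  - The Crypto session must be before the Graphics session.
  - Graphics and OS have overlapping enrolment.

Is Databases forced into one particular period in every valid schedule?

Databases can be period 2 (e.g. Crypto in period 2, Graphics in period 4, Topology in period 1, Databases in period 2, HCI in period 3, Calculus in period 3, OS in period 1) or period 3 (e.g. Topology -> period 2, HCI -> period 4, Calculus -> period 2, Crypto -> period 1, OS -> period 1, Graphics -> period 3, Databases -> period 3).

No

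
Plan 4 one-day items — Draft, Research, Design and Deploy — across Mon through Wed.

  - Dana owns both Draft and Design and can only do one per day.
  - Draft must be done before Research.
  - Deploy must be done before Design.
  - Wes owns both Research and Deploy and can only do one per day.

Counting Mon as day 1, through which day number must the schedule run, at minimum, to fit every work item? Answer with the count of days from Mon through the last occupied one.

The precedence chain requires at least 2 distinct days.
2 works (last occupied day: Tue): for example Research=Tue; Deploy=Mon; Draft=Mon; Design=Tue.

2 days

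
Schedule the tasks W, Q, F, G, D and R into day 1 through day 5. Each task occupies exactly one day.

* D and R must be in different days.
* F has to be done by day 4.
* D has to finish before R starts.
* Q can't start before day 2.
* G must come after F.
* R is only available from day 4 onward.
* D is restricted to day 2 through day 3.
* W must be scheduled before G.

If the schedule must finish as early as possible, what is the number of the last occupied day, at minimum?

The precedence chain requires at least 2 distinct days.
R can't be placed before day 4, so the schedule must run through at least day 4.
4 works (last occupied day: day 4): for example Q in day 2, G in day 2, D in day 2, W in day 1, F in day 1, R in day 4.

4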